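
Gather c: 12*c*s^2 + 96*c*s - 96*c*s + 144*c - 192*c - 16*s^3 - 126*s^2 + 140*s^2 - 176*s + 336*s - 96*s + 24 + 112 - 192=c*(12*s^2 - 48) - 16*s^3 + 14*s^2 + 64*s - 56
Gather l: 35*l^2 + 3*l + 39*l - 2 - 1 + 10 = 35*l^2 + 42*l + 7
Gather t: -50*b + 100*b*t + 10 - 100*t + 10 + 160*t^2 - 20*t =-50*b + 160*t^2 + t*(100*b - 120) + 20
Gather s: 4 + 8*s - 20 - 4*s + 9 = 4*s - 7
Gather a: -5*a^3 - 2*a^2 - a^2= -5*a^3 - 3*a^2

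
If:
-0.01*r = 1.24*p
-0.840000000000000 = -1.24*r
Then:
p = -0.01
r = 0.68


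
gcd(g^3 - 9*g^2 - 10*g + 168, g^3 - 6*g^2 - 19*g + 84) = g^2 - 3*g - 28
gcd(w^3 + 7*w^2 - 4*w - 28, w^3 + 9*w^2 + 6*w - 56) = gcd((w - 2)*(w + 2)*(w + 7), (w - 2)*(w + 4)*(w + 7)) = w^2 + 5*w - 14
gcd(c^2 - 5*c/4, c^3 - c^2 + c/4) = c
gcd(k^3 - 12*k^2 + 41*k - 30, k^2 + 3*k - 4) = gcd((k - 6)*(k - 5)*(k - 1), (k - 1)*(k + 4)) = k - 1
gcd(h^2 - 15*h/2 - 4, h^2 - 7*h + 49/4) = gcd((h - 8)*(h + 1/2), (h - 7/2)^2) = 1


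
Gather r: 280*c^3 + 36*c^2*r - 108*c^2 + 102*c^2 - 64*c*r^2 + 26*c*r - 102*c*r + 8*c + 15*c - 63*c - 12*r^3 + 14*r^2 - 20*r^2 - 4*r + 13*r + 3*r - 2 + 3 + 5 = 280*c^3 - 6*c^2 - 40*c - 12*r^3 + r^2*(-64*c - 6) + r*(36*c^2 - 76*c + 12) + 6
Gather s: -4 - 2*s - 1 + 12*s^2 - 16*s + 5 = 12*s^2 - 18*s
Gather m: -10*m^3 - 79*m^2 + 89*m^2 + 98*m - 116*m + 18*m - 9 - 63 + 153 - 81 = -10*m^3 + 10*m^2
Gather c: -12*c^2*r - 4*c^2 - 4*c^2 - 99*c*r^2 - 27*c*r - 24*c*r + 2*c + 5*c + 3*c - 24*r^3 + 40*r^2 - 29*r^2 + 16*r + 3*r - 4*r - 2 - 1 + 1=c^2*(-12*r - 8) + c*(-99*r^2 - 51*r + 10) - 24*r^3 + 11*r^2 + 15*r - 2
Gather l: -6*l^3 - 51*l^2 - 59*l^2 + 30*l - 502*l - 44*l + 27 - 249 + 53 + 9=-6*l^3 - 110*l^2 - 516*l - 160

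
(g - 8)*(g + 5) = g^2 - 3*g - 40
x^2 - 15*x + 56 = (x - 8)*(x - 7)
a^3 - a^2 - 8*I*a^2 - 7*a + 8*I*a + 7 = (a - 1)*(a - 7*I)*(a - I)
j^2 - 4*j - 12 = (j - 6)*(j + 2)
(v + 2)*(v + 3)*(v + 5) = v^3 + 10*v^2 + 31*v + 30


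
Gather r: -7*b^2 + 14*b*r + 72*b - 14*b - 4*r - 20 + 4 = -7*b^2 + 58*b + r*(14*b - 4) - 16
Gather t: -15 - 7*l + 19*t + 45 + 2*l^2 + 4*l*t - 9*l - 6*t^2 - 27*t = 2*l^2 - 16*l - 6*t^2 + t*(4*l - 8) + 30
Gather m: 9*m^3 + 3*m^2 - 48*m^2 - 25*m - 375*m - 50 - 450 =9*m^3 - 45*m^2 - 400*m - 500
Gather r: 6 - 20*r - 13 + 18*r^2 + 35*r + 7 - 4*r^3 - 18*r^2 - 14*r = -4*r^3 + r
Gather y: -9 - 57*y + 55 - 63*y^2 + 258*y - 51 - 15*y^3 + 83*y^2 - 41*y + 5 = -15*y^3 + 20*y^2 + 160*y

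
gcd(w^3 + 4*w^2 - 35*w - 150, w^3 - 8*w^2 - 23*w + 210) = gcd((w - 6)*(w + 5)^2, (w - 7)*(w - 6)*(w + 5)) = w^2 - w - 30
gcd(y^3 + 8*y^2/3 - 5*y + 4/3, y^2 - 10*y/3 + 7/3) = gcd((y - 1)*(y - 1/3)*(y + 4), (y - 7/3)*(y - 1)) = y - 1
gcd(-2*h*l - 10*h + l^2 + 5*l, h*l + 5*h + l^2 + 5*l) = l + 5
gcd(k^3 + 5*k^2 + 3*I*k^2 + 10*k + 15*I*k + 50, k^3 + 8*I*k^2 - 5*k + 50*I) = k^2 + 3*I*k + 10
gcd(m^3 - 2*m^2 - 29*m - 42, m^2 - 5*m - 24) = m + 3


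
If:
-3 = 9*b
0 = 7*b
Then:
No Solution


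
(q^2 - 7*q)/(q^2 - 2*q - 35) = q/(q + 5)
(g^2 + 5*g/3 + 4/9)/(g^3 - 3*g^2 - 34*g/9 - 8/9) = (3*g + 4)/(3*g^2 - 10*g - 8)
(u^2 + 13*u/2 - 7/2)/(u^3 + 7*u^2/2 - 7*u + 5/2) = (u + 7)/(u^2 + 4*u - 5)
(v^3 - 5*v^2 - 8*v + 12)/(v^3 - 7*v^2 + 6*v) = (v + 2)/v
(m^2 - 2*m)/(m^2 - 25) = m*(m - 2)/(m^2 - 25)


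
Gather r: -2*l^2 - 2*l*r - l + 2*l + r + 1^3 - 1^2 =-2*l^2 + l + r*(1 - 2*l)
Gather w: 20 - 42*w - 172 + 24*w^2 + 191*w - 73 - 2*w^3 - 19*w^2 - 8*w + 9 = -2*w^3 + 5*w^2 + 141*w - 216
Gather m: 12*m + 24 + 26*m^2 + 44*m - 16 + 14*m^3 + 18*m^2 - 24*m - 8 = 14*m^3 + 44*m^2 + 32*m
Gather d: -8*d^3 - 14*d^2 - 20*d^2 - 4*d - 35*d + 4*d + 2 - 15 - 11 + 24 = -8*d^3 - 34*d^2 - 35*d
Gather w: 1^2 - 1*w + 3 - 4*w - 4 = -5*w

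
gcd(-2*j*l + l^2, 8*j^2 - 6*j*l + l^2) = 2*j - l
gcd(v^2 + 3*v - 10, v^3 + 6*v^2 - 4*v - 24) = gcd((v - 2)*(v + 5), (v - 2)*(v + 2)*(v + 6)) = v - 2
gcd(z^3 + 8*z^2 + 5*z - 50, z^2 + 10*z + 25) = z^2 + 10*z + 25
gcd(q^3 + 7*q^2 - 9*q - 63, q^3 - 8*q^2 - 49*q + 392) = q + 7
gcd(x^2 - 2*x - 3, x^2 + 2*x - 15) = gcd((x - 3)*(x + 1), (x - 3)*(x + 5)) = x - 3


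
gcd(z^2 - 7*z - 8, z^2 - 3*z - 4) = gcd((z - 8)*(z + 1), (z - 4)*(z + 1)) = z + 1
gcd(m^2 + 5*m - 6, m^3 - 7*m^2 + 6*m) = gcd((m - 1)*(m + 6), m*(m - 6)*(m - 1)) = m - 1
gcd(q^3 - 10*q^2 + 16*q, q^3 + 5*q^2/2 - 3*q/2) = q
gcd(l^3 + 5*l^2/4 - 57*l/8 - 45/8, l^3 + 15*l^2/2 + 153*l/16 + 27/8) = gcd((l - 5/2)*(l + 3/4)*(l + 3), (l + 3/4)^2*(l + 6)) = l + 3/4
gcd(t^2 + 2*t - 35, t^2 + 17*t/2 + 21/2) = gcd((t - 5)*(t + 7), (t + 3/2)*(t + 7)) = t + 7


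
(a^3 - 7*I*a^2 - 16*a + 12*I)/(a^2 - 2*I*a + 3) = (a^2 - 4*I*a - 4)/(a + I)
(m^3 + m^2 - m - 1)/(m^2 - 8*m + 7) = (m^2 + 2*m + 1)/(m - 7)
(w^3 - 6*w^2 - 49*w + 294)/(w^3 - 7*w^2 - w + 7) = (w^2 + w - 42)/(w^2 - 1)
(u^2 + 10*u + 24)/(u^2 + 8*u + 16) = (u + 6)/(u + 4)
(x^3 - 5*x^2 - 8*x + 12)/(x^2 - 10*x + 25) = (x^3 - 5*x^2 - 8*x + 12)/(x^2 - 10*x + 25)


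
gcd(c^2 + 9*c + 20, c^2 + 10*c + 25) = c + 5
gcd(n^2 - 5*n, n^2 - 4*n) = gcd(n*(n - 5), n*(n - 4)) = n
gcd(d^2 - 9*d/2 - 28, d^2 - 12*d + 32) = d - 8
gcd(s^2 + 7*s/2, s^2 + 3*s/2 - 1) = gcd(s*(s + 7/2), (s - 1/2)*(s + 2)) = 1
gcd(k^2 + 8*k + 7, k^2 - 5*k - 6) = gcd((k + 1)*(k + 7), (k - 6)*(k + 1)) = k + 1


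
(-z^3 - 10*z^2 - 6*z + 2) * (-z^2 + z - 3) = z^5 + 9*z^4 - z^3 + 22*z^2 + 20*z - 6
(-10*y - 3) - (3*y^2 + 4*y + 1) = -3*y^2 - 14*y - 4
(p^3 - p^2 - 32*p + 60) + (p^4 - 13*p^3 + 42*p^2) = p^4 - 12*p^3 + 41*p^2 - 32*p + 60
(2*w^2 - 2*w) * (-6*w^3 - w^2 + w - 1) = -12*w^5 + 10*w^4 + 4*w^3 - 4*w^2 + 2*w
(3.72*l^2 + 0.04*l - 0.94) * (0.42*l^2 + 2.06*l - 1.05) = 1.5624*l^4 + 7.68*l^3 - 4.2184*l^2 - 1.9784*l + 0.987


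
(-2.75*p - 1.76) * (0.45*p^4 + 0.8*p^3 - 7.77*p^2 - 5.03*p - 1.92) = -1.2375*p^5 - 2.992*p^4 + 19.9595*p^3 + 27.5077*p^2 + 14.1328*p + 3.3792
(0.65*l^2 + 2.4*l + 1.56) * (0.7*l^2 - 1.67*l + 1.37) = 0.455*l^4 + 0.5945*l^3 - 2.0255*l^2 + 0.6828*l + 2.1372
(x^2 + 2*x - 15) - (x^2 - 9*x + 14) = 11*x - 29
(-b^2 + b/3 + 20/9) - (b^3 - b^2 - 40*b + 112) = -b^3 + 121*b/3 - 988/9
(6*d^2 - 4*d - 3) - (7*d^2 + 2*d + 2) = -d^2 - 6*d - 5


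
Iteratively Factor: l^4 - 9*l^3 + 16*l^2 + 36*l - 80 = (l - 4)*(l^3 - 5*l^2 - 4*l + 20) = (l - 4)*(l - 2)*(l^2 - 3*l - 10) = (l - 4)*(l - 2)*(l + 2)*(l - 5)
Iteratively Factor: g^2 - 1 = (g + 1)*(g - 1)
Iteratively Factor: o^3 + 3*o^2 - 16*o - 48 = (o + 3)*(o^2 - 16) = (o - 4)*(o + 3)*(o + 4)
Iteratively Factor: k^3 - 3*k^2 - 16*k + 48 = (k - 4)*(k^2 + k - 12) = (k - 4)*(k + 4)*(k - 3)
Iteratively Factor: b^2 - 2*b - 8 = (b - 4)*(b + 2)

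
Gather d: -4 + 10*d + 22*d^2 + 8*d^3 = 8*d^3 + 22*d^2 + 10*d - 4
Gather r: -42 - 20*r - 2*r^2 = -2*r^2 - 20*r - 42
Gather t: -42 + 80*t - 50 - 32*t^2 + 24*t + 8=-32*t^2 + 104*t - 84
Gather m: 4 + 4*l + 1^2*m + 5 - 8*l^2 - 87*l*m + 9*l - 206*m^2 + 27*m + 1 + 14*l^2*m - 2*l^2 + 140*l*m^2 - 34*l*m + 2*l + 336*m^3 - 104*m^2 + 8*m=-10*l^2 + 15*l + 336*m^3 + m^2*(140*l - 310) + m*(14*l^2 - 121*l + 36) + 10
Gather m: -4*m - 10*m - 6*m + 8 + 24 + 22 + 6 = 60 - 20*m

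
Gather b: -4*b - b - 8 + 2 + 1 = -5*b - 5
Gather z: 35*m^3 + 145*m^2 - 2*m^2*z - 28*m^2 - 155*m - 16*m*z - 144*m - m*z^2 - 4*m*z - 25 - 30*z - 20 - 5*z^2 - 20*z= 35*m^3 + 117*m^2 - 299*m + z^2*(-m - 5) + z*(-2*m^2 - 20*m - 50) - 45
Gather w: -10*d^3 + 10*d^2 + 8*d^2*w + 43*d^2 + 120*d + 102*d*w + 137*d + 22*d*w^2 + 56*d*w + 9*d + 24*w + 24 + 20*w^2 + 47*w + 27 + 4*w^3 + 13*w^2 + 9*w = -10*d^3 + 53*d^2 + 266*d + 4*w^3 + w^2*(22*d + 33) + w*(8*d^2 + 158*d + 80) + 51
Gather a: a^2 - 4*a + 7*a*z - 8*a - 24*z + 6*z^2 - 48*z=a^2 + a*(7*z - 12) + 6*z^2 - 72*z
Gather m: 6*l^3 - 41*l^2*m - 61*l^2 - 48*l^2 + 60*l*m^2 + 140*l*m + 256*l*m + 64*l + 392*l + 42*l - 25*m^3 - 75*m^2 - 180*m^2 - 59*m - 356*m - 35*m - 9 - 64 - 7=6*l^3 - 109*l^2 + 498*l - 25*m^3 + m^2*(60*l - 255) + m*(-41*l^2 + 396*l - 450) - 80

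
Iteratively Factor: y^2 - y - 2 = (y + 1)*(y - 2)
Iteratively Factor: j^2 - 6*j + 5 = (j - 1)*(j - 5)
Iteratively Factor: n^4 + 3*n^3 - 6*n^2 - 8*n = (n + 1)*(n^3 + 2*n^2 - 8*n) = (n + 1)*(n + 4)*(n^2 - 2*n) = n*(n + 1)*(n + 4)*(n - 2)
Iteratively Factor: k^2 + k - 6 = (k + 3)*(k - 2)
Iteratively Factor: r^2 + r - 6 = (r + 3)*(r - 2)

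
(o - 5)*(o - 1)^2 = o^3 - 7*o^2 + 11*o - 5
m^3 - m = m*(m - 1)*(m + 1)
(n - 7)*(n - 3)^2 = n^3 - 13*n^2 + 51*n - 63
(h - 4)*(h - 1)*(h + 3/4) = h^3 - 17*h^2/4 + h/4 + 3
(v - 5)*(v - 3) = v^2 - 8*v + 15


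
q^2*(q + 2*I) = q^3 + 2*I*q^2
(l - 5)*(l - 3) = l^2 - 8*l + 15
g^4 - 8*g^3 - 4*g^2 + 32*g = g*(g - 8)*(g - 2)*(g + 2)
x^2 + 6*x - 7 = (x - 1)*(x + 7)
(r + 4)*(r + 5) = r^2 + 9*r + 20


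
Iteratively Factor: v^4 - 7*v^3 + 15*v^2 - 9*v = (v - 3)*(v^3 - 4*v^2 + 3*v) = (v - 3)^2*(v^2 - v) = (v - 3)^2*(v - 1)*(v)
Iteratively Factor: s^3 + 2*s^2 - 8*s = (s + 4)*(s^2 - 2*s) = s*(s + 4)*(s - 2)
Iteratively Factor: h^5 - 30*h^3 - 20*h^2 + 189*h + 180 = (h - 5)*(h^4 + 5*h^3 - 5*h^2 - 45*h - 36) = (h - 5)*(h + 3)*(h^3 + 2*h^2 - 11*h - 12) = (h - 5)*(h + 3)*(h + 4)*(h^2 - 2*h - 3) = (h - 5)*(h - 3)*(h + 3)*(h + 4)*(h + 1)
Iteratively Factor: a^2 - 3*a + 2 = (a - 1)*(a - 2)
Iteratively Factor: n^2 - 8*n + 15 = (n - 3)*(n - 5)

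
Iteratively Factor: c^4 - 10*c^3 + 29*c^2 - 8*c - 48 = (c - 4)*(c^3 - 6*c^2 + 5*c + 12) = (c - 4)*(c + 1)*(c^2 - 7*c + 12) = (c - 4)^2*(c + 1)*(c - 3)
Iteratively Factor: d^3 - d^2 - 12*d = (d)*(d^2 - d - 12) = d*(d + 3)*(d - 4)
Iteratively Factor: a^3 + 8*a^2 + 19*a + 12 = (a + 3)*(a^2 + 5*a + 4) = (a + 3)*(a + 4)*(a + 1)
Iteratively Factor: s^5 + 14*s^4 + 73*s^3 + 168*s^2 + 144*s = (s)*(s^4 + 14*s^3 + 73*s^2 + 168*s + 144) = s*(s + 3)*(s^3 + 11*s^2 + 40*s + 48) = s*(s + 3)^2*(s^2 + 8*s + 16) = s*(s + 3)^2*(s + 4)*(s + 4)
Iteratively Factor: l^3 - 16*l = (l + 4)*(l^2 - 4*l) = l*(l + 4)*(l - 4)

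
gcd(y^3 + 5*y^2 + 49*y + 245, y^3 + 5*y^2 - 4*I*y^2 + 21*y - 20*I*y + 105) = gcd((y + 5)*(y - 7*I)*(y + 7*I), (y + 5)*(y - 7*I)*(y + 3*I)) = y^2 + y*(5 - 7*I) - 35*I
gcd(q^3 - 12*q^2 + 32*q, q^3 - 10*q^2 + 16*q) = q^2 - 8*q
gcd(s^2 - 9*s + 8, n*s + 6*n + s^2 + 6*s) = 1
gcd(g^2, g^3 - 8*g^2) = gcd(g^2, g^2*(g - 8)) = g^2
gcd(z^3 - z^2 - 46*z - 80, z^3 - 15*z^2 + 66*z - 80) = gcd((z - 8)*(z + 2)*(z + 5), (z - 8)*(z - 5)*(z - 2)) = z - 8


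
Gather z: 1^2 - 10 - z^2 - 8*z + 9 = -z^2 - 8*z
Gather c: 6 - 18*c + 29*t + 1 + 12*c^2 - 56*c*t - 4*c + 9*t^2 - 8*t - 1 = 12*c^2 + c*(-56*t - 22) + 9*t^2 + 21*t + 6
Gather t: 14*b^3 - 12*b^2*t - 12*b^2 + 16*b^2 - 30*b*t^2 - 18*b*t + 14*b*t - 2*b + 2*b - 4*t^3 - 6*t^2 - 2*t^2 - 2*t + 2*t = 14*b^3 + 4*b^2 - 4*t^3 + t^2*(-30*b - 8) + t*(-12*b^2 - 4*b)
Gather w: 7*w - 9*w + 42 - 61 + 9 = -2*w - 10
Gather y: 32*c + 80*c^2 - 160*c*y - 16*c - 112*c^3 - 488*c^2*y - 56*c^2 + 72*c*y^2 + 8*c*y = -112*c^3 + 24*c^2 + 72*c*y^2 + 16*c + y*(-488*c^2 - 152*c)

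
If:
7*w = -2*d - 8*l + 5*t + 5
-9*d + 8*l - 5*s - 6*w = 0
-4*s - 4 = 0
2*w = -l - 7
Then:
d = -22*w/9 - 17/3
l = -2*w - 7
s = -1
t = -25*w/9 - 217/15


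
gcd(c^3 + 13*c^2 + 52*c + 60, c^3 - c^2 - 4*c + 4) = c + 2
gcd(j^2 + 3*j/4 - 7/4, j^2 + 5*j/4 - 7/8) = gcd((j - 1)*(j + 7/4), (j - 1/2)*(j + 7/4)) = j + 7/4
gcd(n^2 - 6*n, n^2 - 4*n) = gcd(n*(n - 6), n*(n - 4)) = n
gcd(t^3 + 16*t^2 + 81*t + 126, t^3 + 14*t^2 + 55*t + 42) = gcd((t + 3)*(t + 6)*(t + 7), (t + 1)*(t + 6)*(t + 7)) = t^2 + 13*t + 42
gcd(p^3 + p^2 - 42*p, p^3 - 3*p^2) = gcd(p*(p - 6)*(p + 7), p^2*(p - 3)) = p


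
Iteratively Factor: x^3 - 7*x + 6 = (x - 1)*(x^2 + x - 6) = (x - 1)*(x + 3)*(x - 2)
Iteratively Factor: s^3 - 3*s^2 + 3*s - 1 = (s - 1)*(s^2 - 2*s + 1) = (s - 1)^2*(s - 1)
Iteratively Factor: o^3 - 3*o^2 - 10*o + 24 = (o + 3)*(o^2 - 6*o + 8) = (o - 2)*(o + 3)*(o - 4)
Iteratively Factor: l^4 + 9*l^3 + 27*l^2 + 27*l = (l + 3)*(l^3 + 6*l^2 + 9*l) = (l + 3)^2*(l^2 + 3*l) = l*(l + 3)^2*(l + 3)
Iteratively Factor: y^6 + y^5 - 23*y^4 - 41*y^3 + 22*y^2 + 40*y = (y + 4)*(y^5 - 3*y^4 - 11*y^3 + 3*y^2 + 10*y) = (y - 5)*(y + 4)*(y^4 + 2*y^3 - y^2 - 2*y) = (y - 5)*(y - 1)*(y + 4)*(y^3 + 3*y^2 + 2*y) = (y - 5)*(y - 1)*(y + 1)*(y + 4)*(y^2 + 2*y) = y*(y - 5)*(y - 1)*(y + 1)*(y + 4)*(y + 2)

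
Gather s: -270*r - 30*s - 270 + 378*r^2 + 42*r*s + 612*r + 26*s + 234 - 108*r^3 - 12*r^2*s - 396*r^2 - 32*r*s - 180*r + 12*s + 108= -108*r^3 - 18*r^2 + 162*r + s*(-12*r^2 + 10*r + 8) + 72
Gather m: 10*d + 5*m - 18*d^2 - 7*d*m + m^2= -18*d^2 + 10*d + m^2 + m*(5 - 7*d)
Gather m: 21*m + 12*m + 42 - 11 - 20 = 33*m + 11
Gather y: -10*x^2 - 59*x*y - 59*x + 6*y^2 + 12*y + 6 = -10*x^2 - 59*x + 6*y^2 + y*(12 - 59*x) + 6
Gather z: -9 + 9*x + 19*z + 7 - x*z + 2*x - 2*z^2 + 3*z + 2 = 11*x - 2*z^2 + z*(22 - x)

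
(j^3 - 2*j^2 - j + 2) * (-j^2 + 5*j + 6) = -j^5 + 7*j^4 - 3*j^3 - 19*j^2 + 4*j + 12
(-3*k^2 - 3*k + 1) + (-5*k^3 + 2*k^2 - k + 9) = -5*k^3 - k^2 - 4*k + 10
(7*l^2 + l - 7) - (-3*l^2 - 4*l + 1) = 10*l^2 + 5*l - 8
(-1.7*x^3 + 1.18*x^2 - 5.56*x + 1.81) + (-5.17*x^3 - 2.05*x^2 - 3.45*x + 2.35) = -6.87*x^3 - 0.87*x^2 - 9.01*x + 4.16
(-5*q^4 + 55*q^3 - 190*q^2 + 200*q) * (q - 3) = -5*q^5 + 70*q^4 - 355*q^3 + 770*q^2 - 600*q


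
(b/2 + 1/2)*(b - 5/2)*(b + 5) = b^3/2 + 7*b^2/4 - 5*b - 25/4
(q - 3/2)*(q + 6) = q^2 + 9*q/2 - 9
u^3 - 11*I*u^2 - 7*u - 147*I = (u - 7*I)^2*(u + 3*I)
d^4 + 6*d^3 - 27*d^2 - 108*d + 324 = (d - 3)^2*(d + 6)^2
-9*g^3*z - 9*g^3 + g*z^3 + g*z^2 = (-3*g + z)*(3*g + z)*(g*z + g)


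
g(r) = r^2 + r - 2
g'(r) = 2*r + 1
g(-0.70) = -2.21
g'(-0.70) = -0.40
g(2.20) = 5.04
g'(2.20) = 5.40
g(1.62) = 2.24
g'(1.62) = 4.24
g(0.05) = -1.95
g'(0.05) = 1.10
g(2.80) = 8.64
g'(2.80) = 6.60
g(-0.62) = -2.24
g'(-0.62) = -0.24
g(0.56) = -1.13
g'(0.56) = 2.12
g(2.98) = 9.86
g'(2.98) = 6.96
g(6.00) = 40.00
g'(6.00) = 13.00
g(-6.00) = 28.00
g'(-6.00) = -11.00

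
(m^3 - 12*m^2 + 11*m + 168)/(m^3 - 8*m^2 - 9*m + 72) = (m - 7)/(m - 3)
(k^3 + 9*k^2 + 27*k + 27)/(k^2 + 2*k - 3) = (k^2 + 6*k + 9)/(k - 1)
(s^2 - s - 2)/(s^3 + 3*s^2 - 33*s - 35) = (s - 2)/(s^2 + 2*s - 35)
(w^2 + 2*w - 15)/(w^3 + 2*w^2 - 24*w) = (w^2 + 2*w - 15)/(w*(w^2 + 2*w - 24))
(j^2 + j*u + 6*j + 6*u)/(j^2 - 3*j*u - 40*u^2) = (-j^2 - j*u - 6*j - 6*u)/(-j^2 + 3*j*u + 40*u^2)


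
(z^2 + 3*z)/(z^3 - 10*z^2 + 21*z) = (z + 3)/(z^2 - 10*z + 21)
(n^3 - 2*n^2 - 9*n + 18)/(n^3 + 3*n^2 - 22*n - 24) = (n^3 - 2*n^2 - 9*n + 18)/(n^3 + 3*n^2 - 22*n - 24)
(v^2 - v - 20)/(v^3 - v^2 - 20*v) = 1/v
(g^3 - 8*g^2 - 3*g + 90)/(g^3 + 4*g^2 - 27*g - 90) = (g - 6)/(g + 6)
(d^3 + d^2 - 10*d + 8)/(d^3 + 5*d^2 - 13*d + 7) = (d^2 + 2*d - 8)/(d^2 + 6*d - 7)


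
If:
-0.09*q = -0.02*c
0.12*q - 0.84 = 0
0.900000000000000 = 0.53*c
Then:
No Solution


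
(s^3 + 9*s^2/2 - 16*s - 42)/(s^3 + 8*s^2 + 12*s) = (s - 7/2)/s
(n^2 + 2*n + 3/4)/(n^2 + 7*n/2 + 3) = (n + 1/2)/(n + 2)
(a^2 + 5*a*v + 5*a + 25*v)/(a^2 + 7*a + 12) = (a^2 + 5*a*v + 5*a + 25*v)/(a^2 + 7*a + 12)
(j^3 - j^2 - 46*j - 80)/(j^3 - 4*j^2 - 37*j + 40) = (j + 2)/(j - 1)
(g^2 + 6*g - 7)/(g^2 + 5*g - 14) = (g - 1)/(g - 2)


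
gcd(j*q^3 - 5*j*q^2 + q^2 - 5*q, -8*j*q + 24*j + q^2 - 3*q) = 1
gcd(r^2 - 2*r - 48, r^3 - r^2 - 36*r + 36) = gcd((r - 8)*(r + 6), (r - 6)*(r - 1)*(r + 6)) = r + 6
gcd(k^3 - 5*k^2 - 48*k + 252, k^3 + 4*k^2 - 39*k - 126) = k^2 + k - 42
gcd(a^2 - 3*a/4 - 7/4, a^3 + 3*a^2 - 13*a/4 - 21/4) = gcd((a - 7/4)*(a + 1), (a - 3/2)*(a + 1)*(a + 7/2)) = a + 1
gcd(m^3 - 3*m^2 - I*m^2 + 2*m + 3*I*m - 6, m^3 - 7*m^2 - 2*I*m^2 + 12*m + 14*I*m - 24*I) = m^2 + m*(-3 - 2*I) + 6*I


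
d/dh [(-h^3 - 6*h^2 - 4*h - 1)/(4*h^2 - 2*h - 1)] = (-4*h^4 + 4*h^3 + 31*h^2 + 20*h + 2)/(16*h^4 - 16*h^3 - 4*h^2 + 4*h + 1)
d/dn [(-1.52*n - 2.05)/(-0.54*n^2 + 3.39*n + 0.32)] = (-0.8208*n^2 - 2.214*n + 6.4631)/(0.2916*n^4 - 3.6612*n^3 + 11.1465*n^2 + 2.1696*n + 0.1024)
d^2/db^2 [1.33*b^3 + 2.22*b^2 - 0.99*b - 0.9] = 7.98*b + 4.44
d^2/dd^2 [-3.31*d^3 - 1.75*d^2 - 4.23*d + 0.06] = -19.86*d - 3.5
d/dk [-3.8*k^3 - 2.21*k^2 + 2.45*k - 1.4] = -11.4*k^2 - 4.42*k + 2.45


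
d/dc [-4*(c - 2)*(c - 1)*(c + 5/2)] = -12*c^2 + 4*c + 22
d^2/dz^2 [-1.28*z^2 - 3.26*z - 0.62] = -2.56000000000000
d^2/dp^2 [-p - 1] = 0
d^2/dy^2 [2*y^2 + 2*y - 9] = 4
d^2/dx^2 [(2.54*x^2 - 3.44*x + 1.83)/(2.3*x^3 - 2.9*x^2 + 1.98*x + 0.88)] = (26.8732*x^6 - 109.1856*x^5 + 184.43424*x^4 - 264.63096*x^3 + 264.78792*x^2 - 137.94396*x + 39.610648)/(12.167*x^9 - 46.023*x^8 + 89.4516*x^7 - 89.663*x^6 + 41.78856*x^5 + 12.14004*x^4 - 17.212008*x^3 + 3.612576*x^2 + 4.599936*x + 0.681472)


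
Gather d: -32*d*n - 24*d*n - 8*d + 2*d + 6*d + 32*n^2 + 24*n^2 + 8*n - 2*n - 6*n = -56*d*n + 56*n^2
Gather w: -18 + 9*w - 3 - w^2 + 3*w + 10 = -w^2 + 12*w - 11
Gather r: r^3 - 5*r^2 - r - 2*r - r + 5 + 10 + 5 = r^3 - 5*r^2 - 4*r + 20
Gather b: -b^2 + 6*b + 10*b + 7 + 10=-b^2 + 16*b + 17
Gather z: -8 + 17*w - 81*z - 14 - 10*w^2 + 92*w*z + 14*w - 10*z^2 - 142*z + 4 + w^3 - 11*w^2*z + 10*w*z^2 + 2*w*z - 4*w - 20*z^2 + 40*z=w^3 - 10*w^2 + 27*w + z^2*(10*w - 30) + z*(-11*w^2 + 94*w - 183) - 18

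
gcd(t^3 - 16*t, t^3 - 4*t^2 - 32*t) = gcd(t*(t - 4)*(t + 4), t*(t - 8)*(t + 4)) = t^2 + 4*t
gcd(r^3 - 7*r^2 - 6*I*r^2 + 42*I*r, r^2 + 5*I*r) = r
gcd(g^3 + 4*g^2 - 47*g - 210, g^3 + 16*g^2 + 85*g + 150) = g^2 + 11*g + 30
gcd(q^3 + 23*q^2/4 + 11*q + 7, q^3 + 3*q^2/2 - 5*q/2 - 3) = q + 2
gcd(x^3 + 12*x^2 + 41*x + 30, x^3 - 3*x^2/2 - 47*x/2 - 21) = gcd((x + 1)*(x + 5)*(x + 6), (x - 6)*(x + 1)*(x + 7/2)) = x + 1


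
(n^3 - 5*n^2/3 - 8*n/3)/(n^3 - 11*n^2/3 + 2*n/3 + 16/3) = n/(n - 2)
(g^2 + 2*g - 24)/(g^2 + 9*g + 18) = (g - 4)/(g + 3)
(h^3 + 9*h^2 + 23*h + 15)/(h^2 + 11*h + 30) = (h^2 + 4*h + 3)/(h + 6)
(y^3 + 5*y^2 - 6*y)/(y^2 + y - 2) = y*(y + 6)/(y + 2)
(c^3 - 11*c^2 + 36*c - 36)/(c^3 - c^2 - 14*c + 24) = (c - 6)/(c + 4)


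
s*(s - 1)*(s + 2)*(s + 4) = s^4 + 5*s^3 + 2*s^2 - 8*s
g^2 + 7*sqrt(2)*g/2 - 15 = (g - 3*sqrt(2)/2)*(g + 5*sqrt(2))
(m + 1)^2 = m^2 + 2*m + 1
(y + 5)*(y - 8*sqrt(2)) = y^2 - 8*sqrt(2)*y + 5*y - 40*sqrt(2)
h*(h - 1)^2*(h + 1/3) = h^4 - 5*h^3/3 + h^2/3 + h/3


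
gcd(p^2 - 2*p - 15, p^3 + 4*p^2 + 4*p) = 1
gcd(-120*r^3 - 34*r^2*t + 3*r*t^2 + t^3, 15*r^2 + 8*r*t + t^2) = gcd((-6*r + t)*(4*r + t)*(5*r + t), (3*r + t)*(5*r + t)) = 5*r + t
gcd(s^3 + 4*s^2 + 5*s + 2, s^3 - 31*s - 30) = s + 1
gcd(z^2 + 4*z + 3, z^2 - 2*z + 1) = 1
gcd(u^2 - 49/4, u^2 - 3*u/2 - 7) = u - 7/2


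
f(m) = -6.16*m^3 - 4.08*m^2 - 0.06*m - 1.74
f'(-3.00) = -141.90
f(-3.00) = 128.04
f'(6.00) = -714.30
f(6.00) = -1479.54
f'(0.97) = -25.36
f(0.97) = -11.26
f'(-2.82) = -124.01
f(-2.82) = 104.13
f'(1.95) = -86.24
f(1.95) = -63.05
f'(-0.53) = -0.93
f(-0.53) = -1.94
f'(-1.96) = -55.06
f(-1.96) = 29.09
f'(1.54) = -56.45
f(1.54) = -34.01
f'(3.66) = -277.48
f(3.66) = -358.63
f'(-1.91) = -51.89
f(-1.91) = 26.41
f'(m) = -18.48*m^2 - 8.16*m - 0.06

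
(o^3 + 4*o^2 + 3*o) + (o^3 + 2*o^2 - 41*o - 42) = 2*o^3 + 6*o^2 - 38*o - 42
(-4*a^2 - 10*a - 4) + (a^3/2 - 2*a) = a^3/2 - 4*a^2 - 12*a - 4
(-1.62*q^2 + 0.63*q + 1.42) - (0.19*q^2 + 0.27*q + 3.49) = -1.81*q^2 + 0.36*q - 2.07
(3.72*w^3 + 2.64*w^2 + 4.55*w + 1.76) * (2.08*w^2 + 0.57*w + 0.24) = 7.7376*w^5 + 7.6116*w^4 + 11.8616*w^3 + 6.8879*w^2 + 2.0952*w + 0.4224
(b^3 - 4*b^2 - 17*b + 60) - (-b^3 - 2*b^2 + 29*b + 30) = 2*b^3 - 2*b^2 - 46*b + 30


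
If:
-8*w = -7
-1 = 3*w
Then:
No Solution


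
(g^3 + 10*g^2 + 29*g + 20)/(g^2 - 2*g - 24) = (g^2 + 6*g + 5)/(g - 6)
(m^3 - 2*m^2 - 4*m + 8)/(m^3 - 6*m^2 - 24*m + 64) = (m^2 - 4)/(m^2 - 4*m - 32)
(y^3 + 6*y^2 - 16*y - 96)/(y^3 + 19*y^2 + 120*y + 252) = (y^2 - 16)/(y^2 + 13*y + 42)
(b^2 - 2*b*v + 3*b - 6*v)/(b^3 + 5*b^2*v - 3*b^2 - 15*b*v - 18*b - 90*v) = (b - 2*v)/(b^2 + 5*b*v - 6*b - 30*v)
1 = 1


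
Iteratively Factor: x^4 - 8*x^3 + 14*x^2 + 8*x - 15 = (x + 1)*(x^3 - 9*x^2 + 23*x - 15) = (x - 5)*(x + 1)*(x^2 - 4*x + 3) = (x - 5)*(x - 3)*(x + 1)*(x - 1)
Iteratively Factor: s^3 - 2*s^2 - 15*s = (s)*(s^2 - 2*s - 15) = s*(s + 3)*(s - 5)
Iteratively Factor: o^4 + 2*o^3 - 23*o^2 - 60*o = (o + 4)*(o^3 - 2*o^2 - 15*o) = (o - 5)*(o + 4)*(o^2 + 3*o) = o*(o - 5)*(o + 4)*(o + 3)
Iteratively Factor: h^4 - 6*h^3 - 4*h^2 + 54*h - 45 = (h - 3)*(h^3 - 3*h^2 - 13*h + 15) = (h - 5)*(h - 3)*(h^2 + 2*h - 3) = (h - 5)*(h - 3)*(h + 3)*(h - 1)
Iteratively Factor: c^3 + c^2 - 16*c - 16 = (c - 4)*(c^2 + 5*c + 4) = (c - 4)*(c + 1)*(c + 4)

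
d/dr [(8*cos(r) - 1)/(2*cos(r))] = -sin(r)/(2*cos(r)^2)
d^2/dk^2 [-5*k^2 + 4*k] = -10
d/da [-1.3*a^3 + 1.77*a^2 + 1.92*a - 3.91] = -3.9*a^2 + 3.54*a + 1.92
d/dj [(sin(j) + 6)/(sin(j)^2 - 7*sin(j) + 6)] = (-12*sin(j) + cos(j)^2 + 47)*cos(j)/(sin(j)^2 - 7*sin(j) + 6)^2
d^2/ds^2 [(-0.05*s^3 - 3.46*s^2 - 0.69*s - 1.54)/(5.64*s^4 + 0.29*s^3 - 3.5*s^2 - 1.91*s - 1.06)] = (-3.18096*s^9 - 660.367296*s^8 - 303.260544*s^7 - 1142.617656*s^6 - 448.799592*s^5 - 2.88674400000002*s^4 + 22.572216*s^3 - 144.685848*s^2 - 49.587456*s - 4.790712)/(179.406144*s^12 + 27.674352*s^11 - 332.577828*s^10 - 216.592219*s^9 + 86.488446*s^8 + 225.993591*s^7 + 155.761714*s^6 + 7.949211*s^5 - 54.725934*s^4 - 48.506939*s^3 - 23.398758*s^2 - 6.438228*s - 1.191016)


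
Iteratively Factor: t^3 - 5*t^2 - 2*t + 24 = (t + 2)*(t^2 - 7*t + 12) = (t - 4)*(t + 2)*(t - 3)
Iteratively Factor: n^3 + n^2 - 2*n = (n - 1)*(n^2 + 2*n) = (n - 1)*(n + 2)*(n)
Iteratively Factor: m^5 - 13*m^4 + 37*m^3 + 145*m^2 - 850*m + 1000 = (m - 5)*(m^4 - 8*m^3 - 3*m^2 + 130*m - 200) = (m - 5)^2*(m^3 - 3*m^2 - 18*m + 40) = (m - 5)^3*(m^2 + 2*m - 8) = (m - 5)^3*(m - 2)*(m + 4)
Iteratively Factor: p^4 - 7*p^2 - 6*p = (p + 2)*(p^3 - 2*p^2 - 3*p) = (p - 3)*(p + 2)*(p^2 + p) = p*(p - 3)*(p + 2)*(p + 1)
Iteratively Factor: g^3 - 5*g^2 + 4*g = (g)*(g^2 - 5*g + 4) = g*(g - 1)*(g - 4)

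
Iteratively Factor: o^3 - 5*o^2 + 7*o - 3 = (o - 3)*(o^2 - 2*o + 1) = (o - 3)*(o - 1)*(o - 1)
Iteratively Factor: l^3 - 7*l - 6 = (l - 3)*(l^2 + 3*l + 2) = (l - 3)*(l + 1)*(l + 2)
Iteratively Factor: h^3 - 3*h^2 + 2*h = (h)*(h^2 - 3*h + 2) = h*(h - 1)*(h - 2)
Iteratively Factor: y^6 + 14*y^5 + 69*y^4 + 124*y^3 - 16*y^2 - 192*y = (y + 4)*(y^5 + 10*y^4 + 29*y^3 + 8*y^2 - 48*y) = (y - 1)*(y + 4)*(y^4 + 11*y^3 + 40*y^2 + 48*y) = (y - 1)*(y + 3)*(y + 4)*(y^3 + 8*y^2 + 16*y) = y*(y - 1)*(y + 3)*(y + 4)*(y^2 + 8*y + 16) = y*(y - 1)*(y + 3)*(y + 4)^2*(y + 4)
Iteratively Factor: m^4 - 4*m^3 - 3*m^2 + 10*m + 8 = (m - 2)*(m^3 - 2*m^2 - 7*m - 4) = (m - 4)*(m - 2)*(m^2 + 2*m + 1) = (m - 4)*(m - 2)*(m + 1)*(m + 1)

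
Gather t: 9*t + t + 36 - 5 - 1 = 10*t + 30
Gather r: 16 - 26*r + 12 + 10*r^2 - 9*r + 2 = 10*r^2 - 35*r + 30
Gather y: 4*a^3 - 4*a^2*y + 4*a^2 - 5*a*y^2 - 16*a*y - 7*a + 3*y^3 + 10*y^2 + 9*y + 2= 4*a^3 + 4*a^2 - 7*a + 3*y^3 + y^2*(10 - 5*a) + y*(-4*a^2 - 16*a + 9) + 2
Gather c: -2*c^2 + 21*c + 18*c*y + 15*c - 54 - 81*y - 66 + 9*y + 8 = -2*c^2 + c*(18*y + 36) - 72*y - 112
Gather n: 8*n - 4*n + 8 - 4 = 4*n + 4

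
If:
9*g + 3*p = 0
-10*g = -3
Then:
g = 3/10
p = -9/10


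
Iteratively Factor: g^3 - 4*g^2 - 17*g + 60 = (g - 5)*(g^2 + g - 12) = (g - 5)*(g + 4)*(g - 3)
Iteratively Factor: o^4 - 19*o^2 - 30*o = (o + 2)*(o^3 - 2*o^2 - 15*o) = (o - 5)*(o + 2)*(o^2 + 3*o) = o*(o - 5)*(o + 2)*(o + 3)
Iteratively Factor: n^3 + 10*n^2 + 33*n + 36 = (n + 3)*(n^2 + 7*n + 12) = (n + 3)^2*(n + 4)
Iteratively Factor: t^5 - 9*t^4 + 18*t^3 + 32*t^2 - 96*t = (t + 2)*(t^4 - 11*t^3 + 40*t^2 - 48*t) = t*(t + 2)*(t^3 - 11*t^2 + 40*t - 48) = t*(t - 3)*(t + 2)*(t^2 - 8*t + 16) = t*(t - 4)*(t - 3)*(t + 2)*(t - 4)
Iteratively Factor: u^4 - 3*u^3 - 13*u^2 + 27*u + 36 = (u + 3)*(u^3 - 6*u^2 + 5*u + 12) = (u - 4)*(u + 3)*(u^2 - 2*u - 3) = (u - 4)*(u - 3)*(u + 3)*(u + 1)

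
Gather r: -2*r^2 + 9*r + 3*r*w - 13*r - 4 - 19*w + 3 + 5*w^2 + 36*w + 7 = -2*r^2 + r*(3*w - 4) + 5*w^2 + 17*w + 6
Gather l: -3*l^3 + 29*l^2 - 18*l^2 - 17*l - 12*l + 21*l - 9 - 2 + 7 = -3*l^3 + 11*l^2 - 8*l - 4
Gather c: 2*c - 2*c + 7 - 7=0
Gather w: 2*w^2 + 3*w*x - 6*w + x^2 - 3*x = 2*w^2 + w*(3*x - 6) + x^2 - 3*x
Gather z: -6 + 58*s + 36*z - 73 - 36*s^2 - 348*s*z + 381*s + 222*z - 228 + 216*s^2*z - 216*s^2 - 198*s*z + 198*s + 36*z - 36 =-252*s^2 + 637*s + z*(216*s^2 - 546*s + 294) - 343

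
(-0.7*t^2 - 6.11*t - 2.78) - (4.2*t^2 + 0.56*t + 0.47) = -4.9*t^2 - 6.67*t - 3.25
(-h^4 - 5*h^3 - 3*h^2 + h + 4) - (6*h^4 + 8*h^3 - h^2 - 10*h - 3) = -7*h^4 - 13*h^3 - 2*h^2 + 11*h + 7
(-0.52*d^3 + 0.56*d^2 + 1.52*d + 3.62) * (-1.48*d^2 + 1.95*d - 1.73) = 0.7696*d^5 - 1.8428*d^4 - 0.258*d^3 - 3.3624*d^2 + 4.4294*d - 6.2626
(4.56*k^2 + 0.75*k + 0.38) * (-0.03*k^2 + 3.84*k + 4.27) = -0.1368*k^4 + 17.4879*k^3 + 22.3398*k^2 + 4.6617*k + 1.6226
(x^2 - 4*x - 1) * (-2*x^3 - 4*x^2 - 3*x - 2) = -2*x^5 + 4*x^4 + 15*x^3 + 14*x^2 + 11*x + 2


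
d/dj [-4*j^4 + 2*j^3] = j^2*(6 - 16*j)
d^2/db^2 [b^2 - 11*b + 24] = 2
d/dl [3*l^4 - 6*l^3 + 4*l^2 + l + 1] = 12*l^3 - 18*l^2 + 8*l + 1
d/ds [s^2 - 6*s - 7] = 2*s - 6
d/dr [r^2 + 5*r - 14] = 2*r + 5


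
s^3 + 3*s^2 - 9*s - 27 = (s - 3)*(s + 3)^2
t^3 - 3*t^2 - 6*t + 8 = (t - 4)*(t - 1)*(t + 2)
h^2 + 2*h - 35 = (h - 5)*(h + 7)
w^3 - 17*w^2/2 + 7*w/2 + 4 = (w - 8)*(w - 1)*(w + 1/2)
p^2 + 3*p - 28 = (p - 4)*(p + 7)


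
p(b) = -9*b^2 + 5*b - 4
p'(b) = 5 - 18*b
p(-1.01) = -18.23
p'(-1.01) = 23.18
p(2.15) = -34.85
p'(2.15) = -33.70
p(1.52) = -17.19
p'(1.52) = -22.36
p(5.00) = -204.00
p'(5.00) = -85.00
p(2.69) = -55.67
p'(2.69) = -43.42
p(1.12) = -9.69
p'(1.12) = -15.16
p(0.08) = -3.66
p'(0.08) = 3.56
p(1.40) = -14.64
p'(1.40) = -20.20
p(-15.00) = -2104.00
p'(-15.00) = 275.00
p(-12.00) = -1360.00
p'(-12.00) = 221.00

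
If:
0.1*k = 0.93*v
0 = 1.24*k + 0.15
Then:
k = -0.12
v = -0.01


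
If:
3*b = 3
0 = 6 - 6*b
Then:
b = 1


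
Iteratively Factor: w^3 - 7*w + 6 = (w + 3)*(w^2 - 3*w + 2) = (w - 2)*(w + 3)*(w - 1)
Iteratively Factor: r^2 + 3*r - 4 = (r + 4)*(r - 1)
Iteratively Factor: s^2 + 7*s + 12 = (s + 4)*(s + 3)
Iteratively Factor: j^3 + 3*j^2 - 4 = (j + 2)*(j^2 + j - 2) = (j - 1)*(j + 2)*(j + 2)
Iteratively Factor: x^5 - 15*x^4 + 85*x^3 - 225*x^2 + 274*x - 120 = (x - 4)*(x^4 - 11*x^3 + 41*x^2 - 61*x + 30) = (x - 4)*(x - 3)*(x^3 - 8*x^2 + 17*x - 10) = (x - 4)*(x - 3)*(x - 2)*(x^2 - 6*x + 5) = (x - 4)*(x - 3)*(x - 2)*(x - 1)*(x - 5)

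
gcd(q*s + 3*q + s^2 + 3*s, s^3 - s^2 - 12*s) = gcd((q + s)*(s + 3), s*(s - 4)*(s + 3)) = s + 3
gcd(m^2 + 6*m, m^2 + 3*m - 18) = m + 6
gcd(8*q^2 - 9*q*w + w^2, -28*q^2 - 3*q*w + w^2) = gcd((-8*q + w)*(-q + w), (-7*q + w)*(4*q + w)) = 1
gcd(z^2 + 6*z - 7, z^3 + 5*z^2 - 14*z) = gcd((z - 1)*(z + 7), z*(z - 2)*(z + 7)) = z + 7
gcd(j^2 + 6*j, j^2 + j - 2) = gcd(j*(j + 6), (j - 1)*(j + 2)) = 1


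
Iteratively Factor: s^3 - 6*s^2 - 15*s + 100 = (s - 5)*(s^2 - s - 20) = (s - 5)*(s + 4)*(s - 5)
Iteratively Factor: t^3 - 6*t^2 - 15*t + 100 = (t - 5)*(t^2 - t - 20) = (t - 5)*(t + 4)*(t - 5)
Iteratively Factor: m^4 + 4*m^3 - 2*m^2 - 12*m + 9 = (m + 3)*(m^3 + m^2 - 5*m + 3) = (m + 3)^2*(m^2 - 2*m + 1) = (m - 1)*(m + 3)^2*(m - 1)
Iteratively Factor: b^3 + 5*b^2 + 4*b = (b + 4)*(b^2 + b) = b*(b + 4)*(b + 1)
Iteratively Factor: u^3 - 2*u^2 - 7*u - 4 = (u - 4)*(u^2 + 2*u + 1) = (u - 4)*(u + 1)*(u + 1)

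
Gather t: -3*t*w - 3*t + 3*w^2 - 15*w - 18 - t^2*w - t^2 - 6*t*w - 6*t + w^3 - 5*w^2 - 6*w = t^2*(-w - 1) + t*(-9*w - 9) + w^3 - 2*w^2 - 21*w - 18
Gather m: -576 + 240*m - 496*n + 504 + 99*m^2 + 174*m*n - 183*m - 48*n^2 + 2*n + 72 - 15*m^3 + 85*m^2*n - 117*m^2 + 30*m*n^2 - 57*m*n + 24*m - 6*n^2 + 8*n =-15*m^3 + m^2*(85*n - 18) + m*(30*n^2 + 117*n + 81) - 54*n^2 - 486*n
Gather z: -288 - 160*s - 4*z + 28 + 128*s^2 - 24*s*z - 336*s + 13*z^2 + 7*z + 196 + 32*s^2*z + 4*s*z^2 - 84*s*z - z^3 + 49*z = 128*s^2 - 496*s - z^3 + z^2*(4*s + 13) + z*(32*s^2 - 108*s + 52) - 64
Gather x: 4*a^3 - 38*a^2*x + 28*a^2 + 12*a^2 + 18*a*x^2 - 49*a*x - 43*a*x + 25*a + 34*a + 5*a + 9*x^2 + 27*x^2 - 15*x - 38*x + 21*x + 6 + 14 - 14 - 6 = 4*a^3 + 40*a^2 + 64*a + x^2*(18*a + 36) + x*(-38*a^2 - 92*a - 32)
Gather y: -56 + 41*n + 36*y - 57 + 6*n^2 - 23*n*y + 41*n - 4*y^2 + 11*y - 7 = 6*n^2 + 82*n - 4*y^2 + y*(47 - 23*n) - 120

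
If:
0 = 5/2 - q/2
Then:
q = 5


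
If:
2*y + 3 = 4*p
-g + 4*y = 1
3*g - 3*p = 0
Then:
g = 1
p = 1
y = 1/2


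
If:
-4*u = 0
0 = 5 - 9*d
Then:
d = 5/9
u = 0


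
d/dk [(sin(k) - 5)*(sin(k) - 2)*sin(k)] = (3*sin(k)^2 - 14*sin(k) + 10)*cos(k)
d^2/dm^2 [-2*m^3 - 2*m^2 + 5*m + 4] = -12*m - 4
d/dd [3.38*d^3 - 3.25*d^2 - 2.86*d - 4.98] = 10.14*d^2 - 6.5*d - 2.86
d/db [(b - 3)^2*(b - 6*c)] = 3*(b - 3)*(b - 4*c - 1)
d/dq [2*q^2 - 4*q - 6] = 4*q - 4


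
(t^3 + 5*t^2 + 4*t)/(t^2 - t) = (t^2 + 5*t + 4)/(t - 1)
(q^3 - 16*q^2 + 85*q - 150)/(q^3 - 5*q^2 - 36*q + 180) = (q - 5)/(q + 6)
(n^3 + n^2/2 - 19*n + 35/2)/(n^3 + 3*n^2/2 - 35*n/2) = (n - 1)/n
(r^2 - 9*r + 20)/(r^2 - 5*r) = (r - 4)/r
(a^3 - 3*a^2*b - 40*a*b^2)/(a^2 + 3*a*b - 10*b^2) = a*(a - 8*b)/(a - 2*b)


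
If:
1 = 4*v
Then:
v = 1/4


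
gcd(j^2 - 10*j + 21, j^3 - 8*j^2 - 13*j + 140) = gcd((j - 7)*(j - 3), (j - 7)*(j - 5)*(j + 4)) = j - 7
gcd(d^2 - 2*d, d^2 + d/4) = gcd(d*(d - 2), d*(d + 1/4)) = d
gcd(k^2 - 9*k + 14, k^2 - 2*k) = k - 2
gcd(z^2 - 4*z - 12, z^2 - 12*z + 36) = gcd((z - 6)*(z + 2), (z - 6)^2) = z - 6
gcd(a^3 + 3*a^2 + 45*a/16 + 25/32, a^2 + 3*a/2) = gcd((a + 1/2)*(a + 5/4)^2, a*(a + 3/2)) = 1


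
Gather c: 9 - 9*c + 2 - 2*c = 11 - 11*c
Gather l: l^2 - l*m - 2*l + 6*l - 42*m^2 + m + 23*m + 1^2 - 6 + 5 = l^2 + l*(4 - m) - 42*m^2 + 24*m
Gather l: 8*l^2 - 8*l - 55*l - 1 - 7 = 8*l^2 - 63*l - 8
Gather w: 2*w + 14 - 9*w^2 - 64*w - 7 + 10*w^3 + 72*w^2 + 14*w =10*w^3 + 63*w^2 - 48*w + 7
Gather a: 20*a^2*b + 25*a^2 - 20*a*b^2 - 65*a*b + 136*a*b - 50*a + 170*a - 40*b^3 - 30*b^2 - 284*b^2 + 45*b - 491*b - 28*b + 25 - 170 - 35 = a^2*(20*b + 25) + a*(-20*b^2 + 71*b + 120) - 40*b^3 - 314*b^2 - 474*b - 180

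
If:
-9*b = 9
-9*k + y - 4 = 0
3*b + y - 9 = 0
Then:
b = -1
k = 8/9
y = 12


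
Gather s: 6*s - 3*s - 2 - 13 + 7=3*s - 8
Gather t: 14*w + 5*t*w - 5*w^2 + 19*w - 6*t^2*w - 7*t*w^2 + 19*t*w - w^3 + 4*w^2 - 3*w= -6*t^2*w + t*(-7*w^2 + 24*w) - w^3 - w^2 + 30*w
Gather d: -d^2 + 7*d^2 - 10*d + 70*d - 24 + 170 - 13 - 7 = 6*d^2 + 60*d + 126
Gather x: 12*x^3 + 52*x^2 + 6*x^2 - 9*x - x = 12*x^3 + 58*x^2 - 10*x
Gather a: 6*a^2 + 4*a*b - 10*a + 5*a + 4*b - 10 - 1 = 6*a^2 + a*(4*b - 5) + 4*b - 11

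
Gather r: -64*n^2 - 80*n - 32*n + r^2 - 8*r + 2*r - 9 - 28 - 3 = -64*n^2 - 112*n + r^2 - 6*r - 40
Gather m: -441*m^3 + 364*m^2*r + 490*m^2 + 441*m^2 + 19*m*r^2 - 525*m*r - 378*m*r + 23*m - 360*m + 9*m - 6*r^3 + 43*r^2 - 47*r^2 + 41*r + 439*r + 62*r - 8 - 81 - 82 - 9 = -441*m^3 + m^2*(364*r + 931) + m*(19*r^2 - 903*r - 328) - 6*r^3 - 4*r^2 + 542*r - 180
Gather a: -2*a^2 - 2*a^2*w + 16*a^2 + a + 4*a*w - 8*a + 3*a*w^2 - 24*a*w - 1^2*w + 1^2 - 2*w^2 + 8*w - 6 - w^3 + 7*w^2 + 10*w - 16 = a^2*(14 - 2*w) + a*(3*w^2 - 20*w - 7) - w^3 + 5*w^2 + 17*w - 21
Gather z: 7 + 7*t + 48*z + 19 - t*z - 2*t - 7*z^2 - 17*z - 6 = 5*t - 7*z^2 + z*(31 - t) + 20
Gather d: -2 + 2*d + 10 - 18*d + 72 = 80 - 16*d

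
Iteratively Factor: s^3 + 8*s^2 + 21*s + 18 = (s + 3)*(s^2 + 5*s + 6) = (s + 3)^2*(s + 2)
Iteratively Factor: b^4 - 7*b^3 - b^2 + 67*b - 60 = (b + 3)*(b^3 - 10*b^2 + 29*b - 20) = (b - 1)*(b + 3)*(b^2 - 9*b + 20) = (b - 4)*(b - 1)*(b + 3)*(b - 5)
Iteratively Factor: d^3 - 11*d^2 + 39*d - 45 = (d - 3)*(d^2 - 8*d + 15) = (d - 3)^2*(d - 5)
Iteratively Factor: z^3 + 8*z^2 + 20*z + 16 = (z + 2)*(z^2 + 6*z + 8) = (z + 2)^2*(z + 4)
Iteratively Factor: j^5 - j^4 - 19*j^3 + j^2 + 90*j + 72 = (j - 3)*(j^4 + 2*j^3 - 13*j^2 - 38*j - 24) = (j - 3)*(j + 2)*(j^3 - 13*j - 12) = (j - 4)*(j - 3)*(j + 2)*(j^2 + 4*j + 3) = (j - 4)*(j - 3)*(j + 2)*(j + 3)*(j + 1)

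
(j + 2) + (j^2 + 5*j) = j^2 + 6*j + 2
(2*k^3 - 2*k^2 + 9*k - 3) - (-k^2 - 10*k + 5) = 2*k^3 - k^2 + 19*k - 8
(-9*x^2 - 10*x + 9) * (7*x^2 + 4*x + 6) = -63*x^4 - 106*x^3 - 31*x^2 - 24*x + 54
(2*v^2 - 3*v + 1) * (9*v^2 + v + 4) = 18*v^4 - 25*v^3 + 14*v^2 - 11*v + 4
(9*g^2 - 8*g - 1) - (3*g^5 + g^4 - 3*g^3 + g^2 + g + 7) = -3*g^5 - g^4 + 3*g^3 + 8*g^2 - 9*g - 8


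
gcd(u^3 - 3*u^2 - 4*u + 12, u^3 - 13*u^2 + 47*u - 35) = 1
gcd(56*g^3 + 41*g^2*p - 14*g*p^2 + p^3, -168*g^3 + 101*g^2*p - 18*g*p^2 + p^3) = 56*g^2 - 15*g*p + p^2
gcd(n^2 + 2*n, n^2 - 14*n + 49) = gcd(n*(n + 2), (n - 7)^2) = 1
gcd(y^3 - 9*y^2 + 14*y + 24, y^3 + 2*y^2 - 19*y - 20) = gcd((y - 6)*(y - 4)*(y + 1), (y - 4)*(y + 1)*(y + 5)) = y^2 - 3*y - 4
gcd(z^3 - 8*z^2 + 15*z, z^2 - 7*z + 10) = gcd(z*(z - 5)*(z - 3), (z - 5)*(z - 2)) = z - 5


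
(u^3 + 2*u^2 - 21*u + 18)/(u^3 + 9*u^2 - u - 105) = (u^2 + 5*u - 6)/(u^2 + 12*u + 35)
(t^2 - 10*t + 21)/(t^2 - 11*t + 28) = (t - 3)/(t - 4)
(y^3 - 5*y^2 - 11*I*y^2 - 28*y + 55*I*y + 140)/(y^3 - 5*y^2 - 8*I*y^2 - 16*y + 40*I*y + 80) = (y - 7*I)/(y - 4*I)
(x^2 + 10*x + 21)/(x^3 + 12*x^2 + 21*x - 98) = (x + 3)/(x^2 + 5*x - 14)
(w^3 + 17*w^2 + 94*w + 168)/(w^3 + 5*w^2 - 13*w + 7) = (w^2 + 10*w + 24)/(w^2 - 2*w + 1)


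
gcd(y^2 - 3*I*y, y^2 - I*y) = y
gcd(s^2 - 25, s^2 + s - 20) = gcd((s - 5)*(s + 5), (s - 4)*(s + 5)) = s + 5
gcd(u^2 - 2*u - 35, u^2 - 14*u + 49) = u - 7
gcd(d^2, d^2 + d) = d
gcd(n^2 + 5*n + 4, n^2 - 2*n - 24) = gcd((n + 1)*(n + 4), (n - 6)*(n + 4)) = n + 4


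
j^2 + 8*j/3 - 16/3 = (j - 4/3)*(j + 4)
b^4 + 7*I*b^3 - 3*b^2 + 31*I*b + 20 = (b - I)^2*(b + 4*I)*(b + 5*I)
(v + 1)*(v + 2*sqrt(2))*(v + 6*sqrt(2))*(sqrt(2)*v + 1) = sqrt(2)*v^4 + sqrt(2)*v^3 + 17*v^3 + 17*v^2 + 32*sqrt(2)*v^2 + 24*v + 32*sqrt(2)*v + 24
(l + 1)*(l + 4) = l^2 + 5*l + 4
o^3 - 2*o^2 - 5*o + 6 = (o - 3)*(o - 1)*(o + 2)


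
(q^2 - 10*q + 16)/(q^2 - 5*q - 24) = (q - 2)/(q + 3)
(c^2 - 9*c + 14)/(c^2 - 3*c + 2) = (c - 7)/(c - 1)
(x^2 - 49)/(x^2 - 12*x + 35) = (x + 7)/(x - 5)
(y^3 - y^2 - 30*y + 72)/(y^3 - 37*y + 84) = (y + 6)/(y + 7)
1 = 1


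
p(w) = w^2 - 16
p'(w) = 2*w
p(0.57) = -15.68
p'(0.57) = 1.14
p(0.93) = -15.14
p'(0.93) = 1.86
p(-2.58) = -9.34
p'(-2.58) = -5.16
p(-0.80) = -15.36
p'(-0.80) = -1.60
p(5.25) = 11.56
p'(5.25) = 10.50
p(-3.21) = -5.70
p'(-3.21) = -6.42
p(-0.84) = -15.29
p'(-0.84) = -1.68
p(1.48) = -13.81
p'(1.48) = 2.96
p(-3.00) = -7.00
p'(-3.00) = -6.00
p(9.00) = 65.00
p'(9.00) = 18.00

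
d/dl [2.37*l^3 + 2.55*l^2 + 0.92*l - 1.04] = 7.11*l^2 + 5.1*l + 0.92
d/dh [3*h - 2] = 3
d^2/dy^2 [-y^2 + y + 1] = -2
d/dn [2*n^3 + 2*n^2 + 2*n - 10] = 6*n^2 + 4*n + 2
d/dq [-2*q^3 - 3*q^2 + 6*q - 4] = -6*q^2 - 6*q + 6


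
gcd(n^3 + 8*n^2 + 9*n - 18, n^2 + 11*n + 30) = n + 6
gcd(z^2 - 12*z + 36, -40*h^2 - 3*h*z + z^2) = 1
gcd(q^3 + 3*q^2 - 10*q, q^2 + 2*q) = q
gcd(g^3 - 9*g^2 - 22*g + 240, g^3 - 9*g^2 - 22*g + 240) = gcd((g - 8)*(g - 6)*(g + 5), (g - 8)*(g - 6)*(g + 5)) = g^3 - 9*g^2 - 22*g + 240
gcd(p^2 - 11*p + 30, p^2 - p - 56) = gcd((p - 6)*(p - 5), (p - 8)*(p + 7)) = 1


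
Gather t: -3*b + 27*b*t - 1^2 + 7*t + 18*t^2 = -3*b + 18*t^2 + t*(27*b + 7) - 1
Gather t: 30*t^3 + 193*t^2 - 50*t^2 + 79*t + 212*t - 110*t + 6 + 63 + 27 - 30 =30*t^3 + 143*t^2 + 181*t + 66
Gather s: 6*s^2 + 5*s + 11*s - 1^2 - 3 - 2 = 6*s^2 + 16*s - 6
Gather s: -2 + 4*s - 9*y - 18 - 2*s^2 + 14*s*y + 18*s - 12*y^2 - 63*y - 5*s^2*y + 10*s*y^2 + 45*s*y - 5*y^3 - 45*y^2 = s^2*(-5*y - 2) + s*(10*y^2 + 59*y + 22) - 5*y^3 - 57*y^2 - 72*y - 20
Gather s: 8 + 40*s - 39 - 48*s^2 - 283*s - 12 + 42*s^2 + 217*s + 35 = -6*s^2 - 26*s - 8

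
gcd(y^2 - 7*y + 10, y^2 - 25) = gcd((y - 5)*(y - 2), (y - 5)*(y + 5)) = y - 5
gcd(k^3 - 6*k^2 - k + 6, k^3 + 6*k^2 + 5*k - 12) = k - 1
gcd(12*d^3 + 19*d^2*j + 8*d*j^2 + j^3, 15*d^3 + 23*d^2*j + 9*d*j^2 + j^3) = 3*d^2 + 4*d*j + j^2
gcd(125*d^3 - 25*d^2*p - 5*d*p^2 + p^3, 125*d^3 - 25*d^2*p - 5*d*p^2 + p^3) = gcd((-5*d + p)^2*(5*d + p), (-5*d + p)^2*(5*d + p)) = 125*d^3 - 25*d^2*p - 5*d*p^2 + p^3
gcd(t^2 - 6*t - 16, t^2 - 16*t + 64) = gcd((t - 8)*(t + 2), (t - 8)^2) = t - 8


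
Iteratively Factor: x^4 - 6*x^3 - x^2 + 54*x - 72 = (x - 2)*(x^3 - 4*x^2 - 9*x + 36) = (x - 4)*(x - 2)*(x^2 - 9) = (x - 4)*(x - 2)*(x + 3)*(x - 3)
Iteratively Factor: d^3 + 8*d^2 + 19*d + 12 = (d + 3)*(d^2 + 5*d + 4) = (d + 1)*(d + 3)*(d + 4)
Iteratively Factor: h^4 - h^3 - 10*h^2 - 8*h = (h + 1)*(h^3 - 2*h^2 - 8*h) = (h - 4)*(h + 1)*(h^2 + 2*h) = (h - 4)*(h + 1)*(h + 2)*(h)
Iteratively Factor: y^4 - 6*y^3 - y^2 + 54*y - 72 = (y - 3)*(y^3 - 3*y^2 - 10*y + 24) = (y - 3)*(y + 3)*(y^2 - 6*y + 8) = (y - 3)*(y - 2)*(y + 3)*(y - 4)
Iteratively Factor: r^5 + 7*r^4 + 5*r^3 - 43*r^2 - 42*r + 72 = (r + 3)*(r^4 + 4*r^3 - 7*r^2 - 22*r + 24) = (r - 2)*(r + 3)*(r^3 + 6*r^2 + 5*r - 12) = (r - 2)*(r - 1)*(r + 3)*(r^2 + 7*r + 12) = (r - 2)*(r - 1)*(r + 3)^2*(r + 4)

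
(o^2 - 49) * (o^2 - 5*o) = o^4 - 5*o^3 - 49*o^2 + 245*o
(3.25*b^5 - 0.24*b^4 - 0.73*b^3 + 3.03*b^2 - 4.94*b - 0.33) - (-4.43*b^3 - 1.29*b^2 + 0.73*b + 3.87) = 3.25*b^5 - 0.24*b^4 + 3.7*b^3 + 4.32*b^2 - 5.67*b - 4.2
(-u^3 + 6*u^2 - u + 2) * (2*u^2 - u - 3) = -2*u^5 + 13*u^4 - 5*u^3 - 13*u^2 + u - 6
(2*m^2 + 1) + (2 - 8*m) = 2*m^2 - 8*m + 3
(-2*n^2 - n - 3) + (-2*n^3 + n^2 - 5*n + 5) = -2*n^3 - n^2 - 6*n + 2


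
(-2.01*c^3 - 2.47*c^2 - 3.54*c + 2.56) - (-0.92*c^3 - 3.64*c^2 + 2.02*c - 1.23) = -1.09*c^3 + 1.17*c^2 - 5.56*c + 3.79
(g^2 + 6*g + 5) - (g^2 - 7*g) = 13*g + 5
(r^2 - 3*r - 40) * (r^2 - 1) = r^4 - 3*r^3 - 41*r^2 + 3*r + 40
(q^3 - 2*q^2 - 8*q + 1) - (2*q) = q^3 - 2*q^2 - 10*q + 1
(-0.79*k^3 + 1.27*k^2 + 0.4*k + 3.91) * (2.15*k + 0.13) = -1.6985*k^4 + 2.6278*k^3 + 1.0251*k^2 + 8.4585*k + 0.5083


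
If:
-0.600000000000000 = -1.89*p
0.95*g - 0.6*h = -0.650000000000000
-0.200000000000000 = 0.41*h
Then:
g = -0.99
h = -0.49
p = 0.32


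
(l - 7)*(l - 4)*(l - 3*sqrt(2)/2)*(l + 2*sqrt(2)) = l^4 - 11*l^3 + sqrt(2)*l^3/2 - 11*sqrt(2)*l^2/2 + 22*l^2 + 14*sqrt(2)*l + 66*l - 168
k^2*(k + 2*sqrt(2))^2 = k^4 + 4*sqrt(2)*k^3 + 8*k^2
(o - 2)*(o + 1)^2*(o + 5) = o^4 + 5*o^3 - 3*o^2 - 17*o - 10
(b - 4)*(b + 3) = b^2 - b - 12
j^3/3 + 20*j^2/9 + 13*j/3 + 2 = (j/3 + 1)*(j + 2/3)*(j + 3)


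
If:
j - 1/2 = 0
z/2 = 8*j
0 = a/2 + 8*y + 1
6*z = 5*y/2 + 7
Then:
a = -1322/5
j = 1/2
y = 82/5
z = 8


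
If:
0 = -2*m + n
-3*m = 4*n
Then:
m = 0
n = 0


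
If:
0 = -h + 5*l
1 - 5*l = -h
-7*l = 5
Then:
No Solution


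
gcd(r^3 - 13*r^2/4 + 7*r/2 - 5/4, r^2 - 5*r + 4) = r - 1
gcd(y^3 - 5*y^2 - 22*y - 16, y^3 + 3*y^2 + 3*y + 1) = y + 1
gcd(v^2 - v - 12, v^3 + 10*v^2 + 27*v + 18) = v + 3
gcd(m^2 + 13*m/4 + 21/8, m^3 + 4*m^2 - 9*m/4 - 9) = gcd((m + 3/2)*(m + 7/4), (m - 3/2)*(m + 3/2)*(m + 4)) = m + 3/2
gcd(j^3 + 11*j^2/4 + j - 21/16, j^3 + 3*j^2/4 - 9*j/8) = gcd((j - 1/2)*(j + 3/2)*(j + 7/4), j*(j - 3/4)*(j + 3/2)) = j + 3/2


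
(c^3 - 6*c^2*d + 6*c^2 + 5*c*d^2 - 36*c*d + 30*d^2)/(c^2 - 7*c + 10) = (c^3 - 6*c^2*d + 6*c^2 + 5*c*d^2 - 36*c*d + 30*d^2)/(c^2 - 7*c + 10)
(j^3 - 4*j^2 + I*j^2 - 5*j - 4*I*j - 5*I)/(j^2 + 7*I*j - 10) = (j^3 + j^2*(-4 + I) - j*(5 + 4*I) - 5*I)/(j^2 + 7*I*j - 10)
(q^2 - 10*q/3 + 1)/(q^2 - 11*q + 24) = (q - 1/3)/(q - 8)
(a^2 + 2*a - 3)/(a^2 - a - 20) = (-a^2 - 2*a + 3)/(-a^2 + a + 20)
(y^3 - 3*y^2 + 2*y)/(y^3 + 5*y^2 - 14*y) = (y - 1)/(y + 7)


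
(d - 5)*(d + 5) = d^2 - 25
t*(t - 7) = t^2 - 7*t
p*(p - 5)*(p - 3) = p^3 - 8*p^2 + 15*p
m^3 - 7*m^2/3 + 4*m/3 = m*(m - 4/3)*(m - 1)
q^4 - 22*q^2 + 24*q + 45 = (q - 3)^2*(q + 1)*(q + 5)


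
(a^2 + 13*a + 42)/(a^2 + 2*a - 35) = (a + 6)/(a - 5)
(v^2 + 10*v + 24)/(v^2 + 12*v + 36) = (v + 4)/(v + 6)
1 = 1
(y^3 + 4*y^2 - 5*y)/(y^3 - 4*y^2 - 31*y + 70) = y*(y - 1)/(y^2 - 9*y + 14)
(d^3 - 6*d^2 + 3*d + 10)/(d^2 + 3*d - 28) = (d^3 - 6*d^2 + 3*d + 10)/(d^2 + 3*d - 28)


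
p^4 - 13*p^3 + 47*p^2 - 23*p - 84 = (p - 7)*(p - 4)*(p - 3)*(p + 1)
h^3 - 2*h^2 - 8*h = h*(h - 4)*(h + 2)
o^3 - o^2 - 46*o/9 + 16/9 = (o - 8/3)*(o - 1/3)*(o + 2)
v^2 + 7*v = v*(v + 7)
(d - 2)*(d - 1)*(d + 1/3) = d^3 - 8*d^2/3 + d + 2/3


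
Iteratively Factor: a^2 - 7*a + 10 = (a - 5)*(a - 2)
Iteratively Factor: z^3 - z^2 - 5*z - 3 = (z + 1)*(z^2 - 2*z - 3) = (z + 1)^2*(z - 3)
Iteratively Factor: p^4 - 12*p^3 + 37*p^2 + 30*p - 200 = (p - 5)*(p^3 - 7*p^2 + 2*p + 40) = (p - 5)*(p - 4)*(p^2 - 3*p - 10) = (p - 5)*(p - 4)*(p + 2)*(p - 5)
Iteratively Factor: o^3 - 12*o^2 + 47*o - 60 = (o - 3)*(o^2 - 9*o + 20) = (o - 5)*(o - 3)*(o - 4)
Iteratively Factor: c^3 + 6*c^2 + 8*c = (c)*(c^2 + 6*c + 8) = c*(c + 2)*(c + 4)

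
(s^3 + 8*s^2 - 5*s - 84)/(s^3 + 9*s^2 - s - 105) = (s + 4)/(s + 5)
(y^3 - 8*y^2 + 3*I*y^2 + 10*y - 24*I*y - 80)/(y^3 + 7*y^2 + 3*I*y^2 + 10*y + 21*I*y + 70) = (y - 8)/(y + 7)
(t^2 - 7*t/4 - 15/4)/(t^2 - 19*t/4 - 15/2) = (t - 3)/(t - 6)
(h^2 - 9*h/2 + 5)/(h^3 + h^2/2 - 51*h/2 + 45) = (h - 2)/(h^2 + 3*h - 18)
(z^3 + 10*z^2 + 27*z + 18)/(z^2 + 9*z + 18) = z + 1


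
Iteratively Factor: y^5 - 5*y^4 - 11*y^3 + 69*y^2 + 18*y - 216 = (y - 3)*(y^4 - 2*y^3 - 17*y^2 + 18*y + 72) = (y - 3)*(y + 2)*(y^3 - 4*y^2 - 9*y + 36) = (y - 3)*(y + 2)*(y + 3)*(y^2 - 7*y + 12) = (y - 4)*(y - 3)*(y + 2)*(y + 3)*(y - 3)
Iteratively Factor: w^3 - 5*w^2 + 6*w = (w)*(w^2 - 5*w + 6) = w*(w - 3)*(w - 2)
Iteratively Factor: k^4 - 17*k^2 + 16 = (k + 1)*(k^3 - k^2 - 16*k + 16) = (k - 4)*(k + 1)*(k^2 + 3*k - 4) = (k - 4)*(k - 1)*(k + 1)*(k + 4)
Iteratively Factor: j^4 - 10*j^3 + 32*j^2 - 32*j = (j)*(j^3 - 10*j^2 + 32*j - 32) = j*(j - 4)*(j^2 - 6*j + 8) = j*(j - 4)^2*(j - 2)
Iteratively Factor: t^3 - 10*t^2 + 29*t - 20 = (t - 4)*(t^2 - 6*t + 5) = (t - 5)*(t - 4)*(t - 1)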